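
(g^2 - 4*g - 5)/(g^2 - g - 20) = (g + 1)/(g + 4)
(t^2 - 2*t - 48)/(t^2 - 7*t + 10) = (t^2 - 2*t - 48)/(t^2 - 7*t + 10)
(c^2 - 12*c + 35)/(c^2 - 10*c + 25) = (c - 7)/(c - 5)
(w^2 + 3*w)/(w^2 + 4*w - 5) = w*(w + 3)/(w^2 + 4*w - 5)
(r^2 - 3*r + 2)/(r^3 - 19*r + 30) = (r - 1)/(r^2 + 2*r - 15)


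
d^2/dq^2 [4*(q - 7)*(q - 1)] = 8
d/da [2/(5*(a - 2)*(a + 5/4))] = 8*(3 - 8*a)/(5*(16*a^4 - 24*a^3 - 71*a^2 + 60*a + 100))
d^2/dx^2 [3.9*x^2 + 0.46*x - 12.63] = 7.80000000000000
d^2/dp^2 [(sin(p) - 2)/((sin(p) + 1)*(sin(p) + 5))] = (-sin(p)^4 + 15*sin(p)^3 + 53*sin(p)^2 - 3*sin(p) - 184)/((sin(p) + 1)^2*(sin(p) + 5)^3)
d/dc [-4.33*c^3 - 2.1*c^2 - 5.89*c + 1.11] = -12.99*c^2 - 4.2*c - 5.89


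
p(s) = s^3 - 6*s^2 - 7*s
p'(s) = 3*s^2 - 12*s - 7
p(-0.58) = 1.85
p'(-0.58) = 0.97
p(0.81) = -9.08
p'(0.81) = -14.75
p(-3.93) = -125.86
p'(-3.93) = 86.49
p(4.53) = -61.88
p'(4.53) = 0.20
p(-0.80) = 1.25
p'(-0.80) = 4.52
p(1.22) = -15.65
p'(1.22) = -17.17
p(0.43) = -4.04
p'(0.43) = -11.61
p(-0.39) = 1.76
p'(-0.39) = -1.86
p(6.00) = -42.00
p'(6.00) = 29.00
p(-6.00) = -390.00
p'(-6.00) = 173.00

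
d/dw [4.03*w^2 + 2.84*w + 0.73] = 8.06*w + 2.84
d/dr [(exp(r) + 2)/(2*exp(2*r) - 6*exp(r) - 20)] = -exp(r)/(2*exp(2*r) - 20*exp(r) + 50)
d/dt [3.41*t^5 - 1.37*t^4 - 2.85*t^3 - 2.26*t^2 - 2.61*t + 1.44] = 17.05*t^4 - 5.48*t^3 - 8.55*t^2 - 4.52*t - 2.61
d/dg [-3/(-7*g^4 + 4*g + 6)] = 12*(1 - 7*g^3)/(-7*g^4 + 4*g + 6)^2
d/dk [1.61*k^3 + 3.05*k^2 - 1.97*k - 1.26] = 4.83*k^2 + 6.1*k - 1.97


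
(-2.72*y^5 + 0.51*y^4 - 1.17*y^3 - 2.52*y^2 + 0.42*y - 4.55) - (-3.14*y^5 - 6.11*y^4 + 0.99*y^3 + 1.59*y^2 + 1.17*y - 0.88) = 0.42*y^5 + 6.62*y^4 - 2.16*y^3 - 4.11*y^2 - 0.75*y - 3.67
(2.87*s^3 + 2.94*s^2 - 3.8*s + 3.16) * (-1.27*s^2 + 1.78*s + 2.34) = -3.6449*s^5 + 1.3748*s^4 + 16.775*s^3 - 3.8976*s^2 - 3.2672*s + 7.3944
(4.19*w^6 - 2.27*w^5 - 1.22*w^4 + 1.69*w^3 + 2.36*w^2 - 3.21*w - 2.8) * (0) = 0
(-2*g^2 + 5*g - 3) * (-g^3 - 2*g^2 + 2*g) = 2*g^5 - g^4 - 11*g^3 + 16*g^2 - 6*g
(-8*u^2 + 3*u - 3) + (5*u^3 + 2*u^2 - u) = 5*u^3 - 6*u^2 + 2*u - 3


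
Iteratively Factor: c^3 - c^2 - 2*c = (c)*(c^2 - c - 2) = c*(c - 2)*(c + 1)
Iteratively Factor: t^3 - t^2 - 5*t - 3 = (t - 3)*(t^2 + 2*t + 1) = (t - 3)*(t + 1)*(t + 1)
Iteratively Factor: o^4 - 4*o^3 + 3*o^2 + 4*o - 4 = (o - 2)*(o^3 - 2*o^2 - o + 2) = (o - 2)^2*(o^2 - 1) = (o - 2)^2*(o - 1)*(o + 1)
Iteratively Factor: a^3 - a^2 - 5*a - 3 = (a + 1)*(a^2 - 2*a - 3) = (a + 1)^2*(a - 3)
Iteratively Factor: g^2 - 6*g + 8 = (g - 4)*(g - 2)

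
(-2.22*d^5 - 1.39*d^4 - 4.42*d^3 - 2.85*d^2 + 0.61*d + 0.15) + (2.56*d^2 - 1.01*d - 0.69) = -2.22*d^5 - 1.39*d^4 - 4.42*d^3 - 0.29*d^2 - 0.4*d - 0.54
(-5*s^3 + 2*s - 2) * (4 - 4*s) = 20*s^4 - 20*s^3 - 8*s^2 + 16*s - 8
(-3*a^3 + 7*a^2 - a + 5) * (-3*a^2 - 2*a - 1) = 9*a^5 - 15*a^4 - 8*a^3 - 20*a^2 - 9*a - 5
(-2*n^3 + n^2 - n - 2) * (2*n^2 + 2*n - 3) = -4*n^5 - 2*n^4 + 6*n^3 - 9*n^2 - n + 6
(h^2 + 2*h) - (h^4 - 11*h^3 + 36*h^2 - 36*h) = -h^4 + 11*h^3 - 35*h^2 + 38*h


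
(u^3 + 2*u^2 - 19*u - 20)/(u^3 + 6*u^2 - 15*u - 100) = (u + 1)/(u + 5)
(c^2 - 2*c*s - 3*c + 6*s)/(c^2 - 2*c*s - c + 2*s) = (c - 3)/(c - 1)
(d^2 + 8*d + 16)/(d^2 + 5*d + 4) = (d + 4)/(d + 1)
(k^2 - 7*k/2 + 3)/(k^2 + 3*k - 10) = (k - 3/2)/(k + 5)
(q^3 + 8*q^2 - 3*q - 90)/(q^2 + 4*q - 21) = (q^2 + 11*q + 30)/(q + 7)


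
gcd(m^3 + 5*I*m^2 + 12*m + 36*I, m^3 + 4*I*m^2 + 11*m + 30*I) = m^2 - I*m + 6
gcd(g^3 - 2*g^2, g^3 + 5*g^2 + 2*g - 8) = 1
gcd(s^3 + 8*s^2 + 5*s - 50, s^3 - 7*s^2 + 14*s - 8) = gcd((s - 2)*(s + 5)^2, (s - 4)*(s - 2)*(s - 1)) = s - 2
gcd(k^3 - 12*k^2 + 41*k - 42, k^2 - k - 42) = k - 7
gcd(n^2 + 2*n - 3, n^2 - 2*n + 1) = n - 1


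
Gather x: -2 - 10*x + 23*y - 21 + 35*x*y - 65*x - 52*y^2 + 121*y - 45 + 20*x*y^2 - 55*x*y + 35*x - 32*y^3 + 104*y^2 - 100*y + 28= x*(20*y^2 - 20*y - 40) - 32*y^3 + 52*y^2 + 44*y - 40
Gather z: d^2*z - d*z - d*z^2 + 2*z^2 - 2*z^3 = -2*z^3 + z^2*(2 - d) + z*(d^2 - d)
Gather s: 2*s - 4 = 2*s - 4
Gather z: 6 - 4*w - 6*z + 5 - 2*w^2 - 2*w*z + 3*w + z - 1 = -2*w^2 - w + z*(-2*w - 5) + 10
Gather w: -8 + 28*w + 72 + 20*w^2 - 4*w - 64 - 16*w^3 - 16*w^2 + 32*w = -16*w^3 + 4*w^2 + 56*w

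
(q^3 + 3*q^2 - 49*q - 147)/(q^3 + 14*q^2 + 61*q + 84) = (q - 7)/(q + 4)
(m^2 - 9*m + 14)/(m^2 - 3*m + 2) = (m - 7)/(m - 1)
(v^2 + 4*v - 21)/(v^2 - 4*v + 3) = (v + 7)/(v - 1)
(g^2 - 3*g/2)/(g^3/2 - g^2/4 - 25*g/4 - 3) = 2*g*(3 - 2*g)/(-2*g^3 + g^2 + 25*g + 12)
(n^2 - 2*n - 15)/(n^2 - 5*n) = (n + 3)/n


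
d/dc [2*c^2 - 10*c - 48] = 4*c - 10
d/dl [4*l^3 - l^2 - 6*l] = 12*l^2 - 2*l - 6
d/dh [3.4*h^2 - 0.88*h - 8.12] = 6.8*h - 0.88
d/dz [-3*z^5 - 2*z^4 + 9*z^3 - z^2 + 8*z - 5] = -15*z^4 - 8*z^3 + 27*z^2 - 2*z + 8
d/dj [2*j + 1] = 2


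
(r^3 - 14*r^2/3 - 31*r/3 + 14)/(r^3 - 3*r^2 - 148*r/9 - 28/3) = 3*(r - 1)/(3*r + 2)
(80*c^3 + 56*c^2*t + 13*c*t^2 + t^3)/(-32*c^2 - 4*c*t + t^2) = (20*c^2 + 9*c*t + t^2)/(-8*c + t)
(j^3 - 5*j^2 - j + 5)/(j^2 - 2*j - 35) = (-j^3 + 5*j^2 + j - 5)/(-j^2 + 2*j + 35)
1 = 1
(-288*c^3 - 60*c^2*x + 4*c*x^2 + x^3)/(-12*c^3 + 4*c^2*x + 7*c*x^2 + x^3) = (-48*c^2 - 2*c*x + x^2)/(-2*c^2 + c*x + x^2)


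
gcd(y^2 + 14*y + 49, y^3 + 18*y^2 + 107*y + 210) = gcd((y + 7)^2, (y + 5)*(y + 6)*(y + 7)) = y + 7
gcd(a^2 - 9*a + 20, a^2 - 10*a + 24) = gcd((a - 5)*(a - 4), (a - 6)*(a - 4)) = a - 4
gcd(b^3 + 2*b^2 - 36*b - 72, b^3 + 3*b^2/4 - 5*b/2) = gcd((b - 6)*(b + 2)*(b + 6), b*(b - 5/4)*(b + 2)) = b + 2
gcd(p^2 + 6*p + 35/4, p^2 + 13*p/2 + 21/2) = p + 7/2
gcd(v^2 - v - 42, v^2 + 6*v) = v + 6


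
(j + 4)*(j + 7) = j^2 + 11*j + 28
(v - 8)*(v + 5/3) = v^2 - 19*v/3 - 40/3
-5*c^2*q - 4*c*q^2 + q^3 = q*(-5*c + q)*(c + q)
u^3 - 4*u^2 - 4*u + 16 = (u - 4)*(u - 2)*(u + 2)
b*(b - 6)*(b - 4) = b^3 - 10*b^2 + 24*b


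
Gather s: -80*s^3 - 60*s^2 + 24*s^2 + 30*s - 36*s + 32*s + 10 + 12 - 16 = -80*s^3 - 36*s^2 + 26*s + 6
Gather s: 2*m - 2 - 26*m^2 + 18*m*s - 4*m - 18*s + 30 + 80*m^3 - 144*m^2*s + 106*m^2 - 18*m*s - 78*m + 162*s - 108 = 80*m^3 + 80*m^2 - 80*m + s*(144 - 144*m^2) - 80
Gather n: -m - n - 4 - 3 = -m - n - 7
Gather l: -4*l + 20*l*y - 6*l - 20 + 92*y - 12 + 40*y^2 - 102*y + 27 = l*(20*y - 10) + 40*y^2 - 10*y - 5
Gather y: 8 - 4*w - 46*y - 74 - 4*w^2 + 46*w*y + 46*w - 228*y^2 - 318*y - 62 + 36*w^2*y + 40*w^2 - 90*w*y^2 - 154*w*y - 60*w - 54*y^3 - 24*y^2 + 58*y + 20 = 36*w^2 - 18*w - 54*y^3 + y^2*(-90*w - 252) + y*(36*w^2 - 108*w - 306) - 108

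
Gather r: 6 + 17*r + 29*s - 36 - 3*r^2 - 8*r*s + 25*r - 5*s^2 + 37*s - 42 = -3*r^2 + r*(42 - 8*s) - 5*s^2 + 66*s - 72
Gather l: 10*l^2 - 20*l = 10*l^2 - 20*l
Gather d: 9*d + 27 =9*d + 27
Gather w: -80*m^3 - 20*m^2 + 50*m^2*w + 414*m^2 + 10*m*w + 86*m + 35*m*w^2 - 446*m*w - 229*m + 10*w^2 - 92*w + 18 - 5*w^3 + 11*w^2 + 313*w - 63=-80*m^3 + 394*m^2 - 143*m - 5*w^3 + w^2*(35*m + 21) + w*(50*m^2 - 436*m + 221) - 45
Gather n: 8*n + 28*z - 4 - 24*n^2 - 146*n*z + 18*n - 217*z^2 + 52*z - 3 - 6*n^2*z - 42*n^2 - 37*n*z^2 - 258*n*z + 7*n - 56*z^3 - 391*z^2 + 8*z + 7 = n^2*(-6*z - 66) + n*(-37*z^2 - 404*z + 33) - 56*z^3 - 608*z^2 + 88*z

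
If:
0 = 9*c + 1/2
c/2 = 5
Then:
No Solution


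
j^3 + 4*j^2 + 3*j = j*(j + 1)*(j + 3)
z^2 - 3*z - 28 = (z - 7)*(z + 4)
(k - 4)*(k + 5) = k^2 + k - 20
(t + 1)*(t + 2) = t^2 + 3*t + 2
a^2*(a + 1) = a^3 + a^2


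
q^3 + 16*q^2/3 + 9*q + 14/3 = (q + 1)*(q + 2)*(q + 7/3)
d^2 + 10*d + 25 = (d + 5)^2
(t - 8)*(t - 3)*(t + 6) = t^3 - 5*t^2 - 42*t + 144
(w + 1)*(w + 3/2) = w^2 + 5*w/2 + 3/2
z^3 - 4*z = z*(z - 2)*(z + 2)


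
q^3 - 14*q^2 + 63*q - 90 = (q - 6)*(q - 5)*(q - 3)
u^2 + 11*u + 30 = (u + 5)*(u + 6)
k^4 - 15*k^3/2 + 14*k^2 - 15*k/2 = k*(k - 5)*(k - 3/2)*(k - 1)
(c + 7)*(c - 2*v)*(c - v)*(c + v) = c^4 - 2*c^3*v + 7*c^3 - c^2*v^2 - 14*c^2*v + 2*c*v^3 - 7*c*v^2 + 14*v^3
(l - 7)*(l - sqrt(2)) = l^2 - 7*l - sqrt(2)*l + 7*sqrt(2)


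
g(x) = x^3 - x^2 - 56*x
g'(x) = 3*x^2 - 2*x - 56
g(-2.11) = 104.31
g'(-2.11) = -38.42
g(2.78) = -141.92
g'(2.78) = -38.37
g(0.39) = -21.93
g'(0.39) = -56.32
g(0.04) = -2.24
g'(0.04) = -56.08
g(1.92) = -104.13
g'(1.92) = -48.78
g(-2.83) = 127.81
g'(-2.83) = -26.31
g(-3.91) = 143.90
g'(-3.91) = -2.32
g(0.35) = -19.68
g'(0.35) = -56.33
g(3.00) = -150.00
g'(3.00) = -35.00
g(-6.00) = 84.00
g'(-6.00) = 64.00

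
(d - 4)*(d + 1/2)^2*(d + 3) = d^4 - 51*d^2/4 - 49*d/4 - 3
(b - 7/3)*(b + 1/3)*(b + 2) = b^3 - 43*b/9 - 14/9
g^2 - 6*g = g*(g - 6)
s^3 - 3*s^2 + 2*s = s*(s - 2)*(s - 1)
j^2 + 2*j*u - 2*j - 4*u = (j - 2)*(j + 2*u)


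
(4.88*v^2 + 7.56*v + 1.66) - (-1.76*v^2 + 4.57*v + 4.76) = 6.64*v^2 + 2.99*v - 3.1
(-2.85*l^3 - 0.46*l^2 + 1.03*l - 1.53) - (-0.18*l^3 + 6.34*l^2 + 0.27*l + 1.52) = -2.67*l^3 - 6.8*l^2 + 0.76*l - 3.05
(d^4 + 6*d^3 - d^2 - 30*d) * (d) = d^5 + 6*d^4 - d^3 - 30*d^2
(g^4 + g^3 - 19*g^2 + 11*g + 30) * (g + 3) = g^5 + 4*g^4 - 16*g^3 - 46*g^2 + 63*g + 90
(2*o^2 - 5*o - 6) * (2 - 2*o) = -4*o^3 + 14*o^2 + 2*o - 12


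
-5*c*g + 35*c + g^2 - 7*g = (-5*c + g)*(g - 7)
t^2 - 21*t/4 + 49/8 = (t - 7/2)*(t - 7/4)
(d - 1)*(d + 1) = d^2 - 1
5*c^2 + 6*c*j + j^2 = (c + j)*(5*c + j)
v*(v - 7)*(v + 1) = v^3 - 6*v^2 - 7*v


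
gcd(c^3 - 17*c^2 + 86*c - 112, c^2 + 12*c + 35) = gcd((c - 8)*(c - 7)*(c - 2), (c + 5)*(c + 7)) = 1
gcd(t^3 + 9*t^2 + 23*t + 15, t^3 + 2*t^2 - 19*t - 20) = t^2 + 6*t + 5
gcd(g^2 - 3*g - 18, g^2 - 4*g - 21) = g + 3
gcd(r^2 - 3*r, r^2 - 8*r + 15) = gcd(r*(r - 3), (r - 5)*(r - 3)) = r - 3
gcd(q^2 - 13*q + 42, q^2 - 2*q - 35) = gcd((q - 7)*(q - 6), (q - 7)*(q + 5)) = q - 7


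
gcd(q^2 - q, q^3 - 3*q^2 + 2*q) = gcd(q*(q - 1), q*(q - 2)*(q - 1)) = q^2 - q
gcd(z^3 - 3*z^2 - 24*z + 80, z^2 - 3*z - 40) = z + 5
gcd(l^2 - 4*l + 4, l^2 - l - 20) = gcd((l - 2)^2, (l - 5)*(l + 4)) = 1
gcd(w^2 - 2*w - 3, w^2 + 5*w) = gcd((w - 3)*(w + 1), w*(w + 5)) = 1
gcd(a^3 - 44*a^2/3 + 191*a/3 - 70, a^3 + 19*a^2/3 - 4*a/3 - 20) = a - 5/3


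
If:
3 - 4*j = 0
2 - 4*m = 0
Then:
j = 3/4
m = 1/2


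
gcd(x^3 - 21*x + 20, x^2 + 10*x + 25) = x + 5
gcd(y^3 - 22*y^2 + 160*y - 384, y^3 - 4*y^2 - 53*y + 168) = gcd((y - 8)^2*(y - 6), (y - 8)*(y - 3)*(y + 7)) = y - 8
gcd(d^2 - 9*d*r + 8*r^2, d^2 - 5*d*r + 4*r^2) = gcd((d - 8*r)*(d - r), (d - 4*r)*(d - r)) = -d + r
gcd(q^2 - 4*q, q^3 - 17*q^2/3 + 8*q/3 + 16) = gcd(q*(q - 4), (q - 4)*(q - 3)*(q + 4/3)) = q - 4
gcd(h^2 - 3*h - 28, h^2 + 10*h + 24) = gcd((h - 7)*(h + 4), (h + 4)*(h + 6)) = h + 4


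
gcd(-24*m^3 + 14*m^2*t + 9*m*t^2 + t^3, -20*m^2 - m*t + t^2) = 4*m + t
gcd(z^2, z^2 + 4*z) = z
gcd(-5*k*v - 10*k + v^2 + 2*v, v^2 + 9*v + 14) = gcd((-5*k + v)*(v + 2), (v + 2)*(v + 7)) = v + 2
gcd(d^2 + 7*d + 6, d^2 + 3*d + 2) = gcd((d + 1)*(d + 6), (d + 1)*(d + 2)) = d + 1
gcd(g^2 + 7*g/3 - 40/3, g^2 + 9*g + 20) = g + 5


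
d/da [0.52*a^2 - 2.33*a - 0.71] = 1.04*a - 2.33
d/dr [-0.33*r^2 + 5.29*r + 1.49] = 5.29 - 0.66*r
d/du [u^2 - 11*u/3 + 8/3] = 2*u - 11/3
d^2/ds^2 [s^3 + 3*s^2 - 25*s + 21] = 6*s + 6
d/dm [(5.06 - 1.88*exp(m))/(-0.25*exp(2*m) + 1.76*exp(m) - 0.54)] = (-0.47*exp(2*m) + 2.53*exp(m) - 7.8904)*exp(m)/(0.0625*exp(4*m) - 0.88*exp(3*m) + 3.3676*exp(2*m) - 1.9008*exp(m) + 0.2916)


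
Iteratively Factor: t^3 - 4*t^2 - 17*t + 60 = (t - 5)*(t^2 + t - 12) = (t - 5)*(t - 3)*(t + 4)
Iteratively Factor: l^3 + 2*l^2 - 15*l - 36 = (l - 4)*(l^2 + 6*l + 9) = (l - 4)*(l + 3)*(l + 3)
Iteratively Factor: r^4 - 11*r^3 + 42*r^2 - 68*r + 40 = (r - 2)*(r^3 - 9*r^2 + 24*r - 20) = (r - 2)^2*(r^2 - 7*r + 10) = (r - 2)^3*(r - 5)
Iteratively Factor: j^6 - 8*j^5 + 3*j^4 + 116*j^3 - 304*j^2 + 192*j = (j - 4)*(j^5 - 4*j^4 - 13*j^3 + 64*j^2 - 48*j) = (j - 4)*(j - 1)*(j^4 - 3*j^3 - 16*j^2 + 48*j) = (j - 4)^2*(j - 1)*(j^3 + j^2 - 12*j) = (j - 4)^2*(j - 1)*(j + 4)*(j^2 - 3*j) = j*(j - 4)^2*(j - 1)*(j + 4)*(j - 3)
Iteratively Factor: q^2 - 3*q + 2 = (q - 2)*(q - 1)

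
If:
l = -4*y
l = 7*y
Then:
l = 0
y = 0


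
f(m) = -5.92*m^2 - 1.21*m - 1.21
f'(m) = -11.84*m - 1.21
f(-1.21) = -8.41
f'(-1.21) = 13.12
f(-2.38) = -31.86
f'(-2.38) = 26.97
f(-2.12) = -25.25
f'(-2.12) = 23.89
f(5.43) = -182.33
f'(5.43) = -65.50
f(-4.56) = -118.79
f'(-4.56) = 52.78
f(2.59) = -44.06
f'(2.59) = -31.88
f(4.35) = -118.49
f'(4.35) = -52.71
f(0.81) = -6.07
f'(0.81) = -10.80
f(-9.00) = -469.84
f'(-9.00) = 105.35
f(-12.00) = -839.17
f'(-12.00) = 140.87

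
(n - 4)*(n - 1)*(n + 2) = n^3 - 3*n^2 - 6*n + 8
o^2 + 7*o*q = o*(o + 7*q)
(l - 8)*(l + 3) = l^2 - 5*l - 24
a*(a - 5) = a^2 - 5*a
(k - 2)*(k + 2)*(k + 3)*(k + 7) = k^4 + 10*k^3 + 17*k^2 - 40*k - 84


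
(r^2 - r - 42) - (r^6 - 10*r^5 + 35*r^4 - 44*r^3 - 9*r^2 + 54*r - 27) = -r^6 + 10*r^5 - 35*r^4 + 44*r^3 + 10*r^2 - 55*r - 15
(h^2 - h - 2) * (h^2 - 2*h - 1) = h^4 - 3*h^3 - h^2 + 5*h + 2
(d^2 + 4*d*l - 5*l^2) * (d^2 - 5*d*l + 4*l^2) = d^4 - d^3*l - 21*d^2*l^2 + 41*d*l^3 - 20*l^4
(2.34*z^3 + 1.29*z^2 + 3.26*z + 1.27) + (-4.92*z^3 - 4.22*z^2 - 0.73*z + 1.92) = -2.58*z^3 - 2.93*z^2 + 2.53*z + 3.19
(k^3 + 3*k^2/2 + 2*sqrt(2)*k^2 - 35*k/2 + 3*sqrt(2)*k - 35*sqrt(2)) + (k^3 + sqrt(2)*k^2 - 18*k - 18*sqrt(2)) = 2*k^3 + 3*k^2/2 + 3*sqrt(2)*k^2 - 71*k/2 + 3*sqrt(2)*k - 53*sqrt(2)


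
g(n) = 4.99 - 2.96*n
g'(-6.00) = -2.96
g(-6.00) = 22.75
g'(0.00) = -2.96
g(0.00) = 4.99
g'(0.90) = -2.96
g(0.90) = 2.33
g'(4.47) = -2.96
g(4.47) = -8.24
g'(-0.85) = -2.96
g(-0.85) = 7.51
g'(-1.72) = -2.96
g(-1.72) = 10.08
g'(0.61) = -2.96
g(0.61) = 3.18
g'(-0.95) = -2.96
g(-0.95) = 7.80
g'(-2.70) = -2.96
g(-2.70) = 12.98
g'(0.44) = -2.96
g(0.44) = 3.69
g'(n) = -2.96000000000000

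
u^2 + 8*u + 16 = (u + 4)^2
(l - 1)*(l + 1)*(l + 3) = l^3 + 3*l^2 - l - 3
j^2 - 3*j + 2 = (j - 2)*(j - 1)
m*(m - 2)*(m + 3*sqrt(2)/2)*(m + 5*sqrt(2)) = m^4 - 2*m^3 + 13*sqrt(2)*m^3/2 - 13*sqrt(2)*m^2 + 15*m^2 - 30*m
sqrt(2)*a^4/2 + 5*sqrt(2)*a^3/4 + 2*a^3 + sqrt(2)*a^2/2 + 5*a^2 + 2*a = a*(a + 1/2)*(a + 2*sqrt(2))*(sqrt(2)*a/2 + sqrt(2))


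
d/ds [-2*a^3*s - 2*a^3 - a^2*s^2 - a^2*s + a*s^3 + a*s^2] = a*(-2*a^2 - 2*a*s - a + 3*s^2 + 2*s)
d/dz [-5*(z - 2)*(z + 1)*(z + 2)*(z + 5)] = -20*z^3 - 90*z^2 - 10*z + 120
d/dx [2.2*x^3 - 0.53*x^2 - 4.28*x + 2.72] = 6.6*x^2 - 1.06*x - 4.28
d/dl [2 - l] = -1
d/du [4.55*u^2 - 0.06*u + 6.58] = 9.1*u - 0.06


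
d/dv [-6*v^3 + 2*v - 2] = 2 - 18*v^2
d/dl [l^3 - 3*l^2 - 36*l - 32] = 3*l^2 - 6*l - 36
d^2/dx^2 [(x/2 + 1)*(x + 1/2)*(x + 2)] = 3*x + 9/2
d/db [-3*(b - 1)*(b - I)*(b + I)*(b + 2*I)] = -12*b^3 + b^2*(9 - 18*I) + b*(-6 + 12*I) + 3 - 6*I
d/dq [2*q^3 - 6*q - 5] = 6*q^2 - 6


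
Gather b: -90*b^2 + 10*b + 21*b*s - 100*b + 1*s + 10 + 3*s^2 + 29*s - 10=-90*b^2 + b*(21*s - 90) + 3*s^2 + 30*s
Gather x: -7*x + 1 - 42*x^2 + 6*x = -42*x^2 - x + 1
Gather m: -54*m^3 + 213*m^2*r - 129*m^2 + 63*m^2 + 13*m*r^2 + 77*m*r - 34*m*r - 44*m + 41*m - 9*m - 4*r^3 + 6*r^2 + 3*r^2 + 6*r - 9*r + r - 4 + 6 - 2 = -54*m^3 + m^2*(213*r - 66) + m*(13*r^2 + 43*r - 12) - 4*r^3 + 9*r^2 - 2*r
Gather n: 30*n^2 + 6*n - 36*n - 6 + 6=30*n^2 - 30*n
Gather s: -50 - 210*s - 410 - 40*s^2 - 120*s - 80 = -40*s^2 - 330*s - 540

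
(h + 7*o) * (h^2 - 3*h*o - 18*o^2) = h^3 + 4*h^2*o - 39*h*o^2 - 126*o^3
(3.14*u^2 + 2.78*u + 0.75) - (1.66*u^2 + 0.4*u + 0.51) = 1.48*u^2 + 2.38*u + 0.24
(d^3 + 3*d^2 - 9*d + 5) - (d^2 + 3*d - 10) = d^3 + 2*d^2 - 12*d + 15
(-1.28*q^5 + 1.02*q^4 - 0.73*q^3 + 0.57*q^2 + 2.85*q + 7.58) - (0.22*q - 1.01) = -1.28*q^5 + 1.02*q^4 - 0.73*q^3 + 0.57*q^2 + 2.63*q + 8.59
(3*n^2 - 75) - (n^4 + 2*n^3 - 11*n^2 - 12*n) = -n^4 - 2*n^3 + 14*n^2 + 12*n - 75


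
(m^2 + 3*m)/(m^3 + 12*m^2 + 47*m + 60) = m/(m^2 + 9*m + 20)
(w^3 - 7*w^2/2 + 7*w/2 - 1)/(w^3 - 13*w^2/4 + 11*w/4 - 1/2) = 2*(2*w - 1)/(4*w - 1)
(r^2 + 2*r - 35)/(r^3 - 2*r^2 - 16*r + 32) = (r^2 + 2*r - 35)/(r^3 - 2*r^2 - 16*r + 32)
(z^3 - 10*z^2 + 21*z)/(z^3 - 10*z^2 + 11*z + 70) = z*(z - 3)/(z^2 - 3*z - 10)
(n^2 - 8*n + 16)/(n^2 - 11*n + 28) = (n - 4)/(n - 7)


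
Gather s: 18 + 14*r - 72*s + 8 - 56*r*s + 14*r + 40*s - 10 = 28*r + s*(-56*r - 32) + 16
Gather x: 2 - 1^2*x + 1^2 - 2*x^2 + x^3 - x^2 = x^3 - 3*x^2 - x + 3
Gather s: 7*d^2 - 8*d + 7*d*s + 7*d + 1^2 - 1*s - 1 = 7*d^2 - d + s*(7*d - 1)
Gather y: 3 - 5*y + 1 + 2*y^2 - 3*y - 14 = 2*y^2 - 8*y - 10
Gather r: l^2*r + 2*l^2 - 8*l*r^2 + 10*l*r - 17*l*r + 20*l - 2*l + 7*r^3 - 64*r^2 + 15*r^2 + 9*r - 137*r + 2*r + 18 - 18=2*l^2 + 18*l + 7*r^3 + r^2*(-8*l - 49) + r*(l^2 - 7*l - 126)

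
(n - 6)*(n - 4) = n^2 - 10*n + 24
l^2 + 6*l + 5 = (l + 1)*(l + 5)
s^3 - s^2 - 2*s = s*(s - 2)*(s + 1)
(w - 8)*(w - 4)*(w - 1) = w^3 - 13*w^2 + 44*w - 32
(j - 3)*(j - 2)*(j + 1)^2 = j^4 - 3*j^3 - 3*j^2 + 7*j + 6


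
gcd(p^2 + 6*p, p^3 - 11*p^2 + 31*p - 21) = 1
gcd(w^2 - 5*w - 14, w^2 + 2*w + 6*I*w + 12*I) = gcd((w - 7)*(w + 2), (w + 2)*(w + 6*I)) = w + 2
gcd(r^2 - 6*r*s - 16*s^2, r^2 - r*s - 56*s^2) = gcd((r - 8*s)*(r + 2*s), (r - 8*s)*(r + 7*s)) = r - 8*s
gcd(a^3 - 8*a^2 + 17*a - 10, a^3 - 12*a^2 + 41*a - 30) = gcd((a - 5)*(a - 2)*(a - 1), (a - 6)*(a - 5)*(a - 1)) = a^2 - 6*a + 5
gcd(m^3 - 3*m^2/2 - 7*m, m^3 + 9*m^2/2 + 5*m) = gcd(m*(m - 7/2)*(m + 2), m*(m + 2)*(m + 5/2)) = m^2 + 2*m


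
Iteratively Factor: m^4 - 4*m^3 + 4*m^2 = (m)*(m^3 - 4*m^2 + 4*m) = m*(m - 2)*(m^2 - 2*m) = m^2*(m - 2)*(m - 2)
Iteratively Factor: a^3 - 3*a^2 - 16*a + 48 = (a + 4)*(a^2 - 7*a + 12) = (a - 4)*(a + 4)*(a - 3)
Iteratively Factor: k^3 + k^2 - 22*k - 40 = (k - 5)*(k^2 + 6*k + 8) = (k - 5)*(k + 2)*(k + 4)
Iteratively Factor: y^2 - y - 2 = (y - 2)*(y + 1)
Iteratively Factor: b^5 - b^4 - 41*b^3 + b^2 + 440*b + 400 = (b - 5)*(b^4 + 4*b^3 - 21*b^2 - 104*b - 80) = (b - 5)*(b + 1)*(b^3 + 3*b^2 - 24*b - 80) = (b - 5)^2*(b + 1)*(b^2 + 8*b + 16) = (b - 5)^2*(b + 1)*(b + 4)*(b + 4)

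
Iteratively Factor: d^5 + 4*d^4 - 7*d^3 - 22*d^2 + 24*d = (d + 4)*(d^4 - 7*d^2 + 6*d) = d*(d + 4)*(d^3 - 7*d + 6) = d*(d + 3)*(d + 4)*(d^2 - 3*d + 2) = d*(d - 1)*(d + 3)*(d + 4)*(d - 2)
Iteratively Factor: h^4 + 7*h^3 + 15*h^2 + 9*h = (h + 1)*(h^3 + 6*h^2 + 9*h) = (h + 1)*(h + 3)*(h^2 + 3*h) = h*(h + 1)*(h + 3)*(h + 3)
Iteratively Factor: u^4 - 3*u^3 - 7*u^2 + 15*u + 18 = (u + 1)*(u^3 - 4*u^2 - 3*u + 18) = (u - 3)*(u + 1)*(u^2 - u - 6) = (u - 3)*(u + 1)*(u + 2)*(u - 3)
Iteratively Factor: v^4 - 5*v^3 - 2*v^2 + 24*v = (v)*(v^3 - 5*v^2 - 2*v + 24) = v*(v - 3)*(v^2 - 2*v - 8) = v*(v - 3)*(v + 2)*(v - 4)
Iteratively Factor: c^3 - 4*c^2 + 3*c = (c - 3)*(c^2 - c) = c*(c - 3)*(c - 1)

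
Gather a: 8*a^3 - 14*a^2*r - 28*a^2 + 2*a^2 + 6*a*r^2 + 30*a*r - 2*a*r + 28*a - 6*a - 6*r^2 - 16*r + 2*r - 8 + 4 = 8*a^3 + a^2*(-14*r - 26) + a*(6*r^2 + 28*r + 22) - 6*r^2 - 14*r - 4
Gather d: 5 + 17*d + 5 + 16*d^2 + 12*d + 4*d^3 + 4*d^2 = 4*d^3 + 20*d^2 + 29*d + 10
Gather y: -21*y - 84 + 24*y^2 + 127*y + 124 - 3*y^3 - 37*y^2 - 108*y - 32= -3*y^3 - 13*y^2 - 2*y + 8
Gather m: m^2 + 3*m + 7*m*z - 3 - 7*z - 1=m^2 + m*(7*z + 3) - 7*z - 4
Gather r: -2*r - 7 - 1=-2*r - 8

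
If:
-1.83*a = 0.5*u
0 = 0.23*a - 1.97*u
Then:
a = 0.00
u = 0.00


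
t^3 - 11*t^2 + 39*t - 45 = (t - 5)*(t - 3)^2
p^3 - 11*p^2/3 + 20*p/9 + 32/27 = (p - 8/3)*(p - 4/3)*(p + 1/3)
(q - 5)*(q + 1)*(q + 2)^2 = q^4 - 17*q^2 - 36*q - 20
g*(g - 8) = g^2 - 8*g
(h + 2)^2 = h^2 + 4*h + 4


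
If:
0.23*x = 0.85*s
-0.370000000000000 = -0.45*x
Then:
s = 0.22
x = 0.82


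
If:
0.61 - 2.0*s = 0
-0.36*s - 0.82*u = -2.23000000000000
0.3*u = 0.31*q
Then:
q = 2.50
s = 0.30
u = 2.59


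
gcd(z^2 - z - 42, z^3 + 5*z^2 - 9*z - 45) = 1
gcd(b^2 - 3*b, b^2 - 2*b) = b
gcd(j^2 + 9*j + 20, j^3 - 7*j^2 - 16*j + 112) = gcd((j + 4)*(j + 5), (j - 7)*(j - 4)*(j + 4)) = j + 4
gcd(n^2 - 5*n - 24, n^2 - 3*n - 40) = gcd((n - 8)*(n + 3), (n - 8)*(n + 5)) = n - 8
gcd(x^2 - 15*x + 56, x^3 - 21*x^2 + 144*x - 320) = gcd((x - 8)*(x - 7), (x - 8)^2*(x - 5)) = x - 8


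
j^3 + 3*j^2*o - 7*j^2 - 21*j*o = j*(j - 7)*(j + 3*o)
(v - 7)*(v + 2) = v^2 - 5*v - 14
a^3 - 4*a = a*(a - 2)*(a + 2)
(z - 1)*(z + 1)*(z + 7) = z^3 + 7*z^2 - z - 7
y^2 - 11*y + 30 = (y - 6)*(y - 5)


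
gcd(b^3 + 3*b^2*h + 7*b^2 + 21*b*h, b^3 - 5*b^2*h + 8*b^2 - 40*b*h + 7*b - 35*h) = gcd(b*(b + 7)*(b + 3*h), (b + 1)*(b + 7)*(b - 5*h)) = b + 7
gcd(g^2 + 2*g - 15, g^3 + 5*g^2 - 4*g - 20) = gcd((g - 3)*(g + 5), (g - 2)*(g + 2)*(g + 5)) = g + 5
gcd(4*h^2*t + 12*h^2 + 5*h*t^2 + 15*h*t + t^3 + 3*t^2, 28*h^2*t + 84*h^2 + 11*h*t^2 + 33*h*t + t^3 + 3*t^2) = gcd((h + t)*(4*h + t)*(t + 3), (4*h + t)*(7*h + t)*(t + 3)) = 4*h*t + 12*h + t^2 + 3*t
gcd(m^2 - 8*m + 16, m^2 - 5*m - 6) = 1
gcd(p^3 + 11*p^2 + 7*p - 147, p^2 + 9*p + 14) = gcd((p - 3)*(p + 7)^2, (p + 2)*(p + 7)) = p + 7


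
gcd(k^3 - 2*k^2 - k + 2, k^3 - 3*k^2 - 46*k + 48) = k - 1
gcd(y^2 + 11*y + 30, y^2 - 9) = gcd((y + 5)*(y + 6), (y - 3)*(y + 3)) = 1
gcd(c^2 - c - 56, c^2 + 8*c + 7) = c + 7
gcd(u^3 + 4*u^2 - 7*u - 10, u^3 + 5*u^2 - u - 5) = u^2 + 6*u + 5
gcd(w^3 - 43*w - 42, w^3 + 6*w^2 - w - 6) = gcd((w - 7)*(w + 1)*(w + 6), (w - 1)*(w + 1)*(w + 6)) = w^2 + 7*w + 6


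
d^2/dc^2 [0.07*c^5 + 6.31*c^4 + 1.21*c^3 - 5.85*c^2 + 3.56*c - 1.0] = 1.4*c^3 + 75.72*c^2 + 7.26*c - 11.7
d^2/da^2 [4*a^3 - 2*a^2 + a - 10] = 24*a - 4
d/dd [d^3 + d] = 3*d^2 + 1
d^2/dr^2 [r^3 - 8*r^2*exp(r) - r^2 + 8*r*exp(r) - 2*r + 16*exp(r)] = -8*r^2*exp(r) - 24*r*exp(r) + 6*r + 16*exp(r) - 2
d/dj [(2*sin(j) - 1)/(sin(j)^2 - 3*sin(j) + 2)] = (2*sin(j) + cos(2*j))*cos(j)/((sin(j) - 2)^2*(sin(j) - 1)^2)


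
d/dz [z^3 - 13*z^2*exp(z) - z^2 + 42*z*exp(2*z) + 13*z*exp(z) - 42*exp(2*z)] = -13*z^2*exp(z) + 3*z^2 + 84*z*exp(2*z) - 13*z*exp(z) - 2*z - 42*exp(2*z) + 13*exp(z)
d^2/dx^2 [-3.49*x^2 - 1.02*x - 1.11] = -6.98000000000000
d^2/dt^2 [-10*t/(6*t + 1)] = 120/(6*t + 1)^3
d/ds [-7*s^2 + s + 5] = 1 - 14*s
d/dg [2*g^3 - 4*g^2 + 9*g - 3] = 6*g^2 - 8*g + 9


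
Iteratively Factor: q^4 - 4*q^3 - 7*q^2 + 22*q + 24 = (q - 3)*(q^3 - q^2 - 10*q - 8) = (q - 3)*(q + 2)*(q^2 - 3*q - 4) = (q - 3)*(q + 1)*(q + 2)*(q - 4)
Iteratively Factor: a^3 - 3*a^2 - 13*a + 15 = (a - 1)*(a^2 - 2*a - 15) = (a - 1)*(a + 3)*(a - 5)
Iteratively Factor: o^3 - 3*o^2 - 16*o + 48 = (o - 4)*(o^2 + o - 12) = (o - 4)*(o - 3)*(o + 4)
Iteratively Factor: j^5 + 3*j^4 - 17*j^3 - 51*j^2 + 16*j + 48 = (j + 1)*(j^4 + 2*j^3 - 19*j^2 - 32*j + 48) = (j - 4)*(j + 1)*(j^3 + 6*j^2 + 5*j - 12) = (j - 4)*(j - 1)*(j + 1)*(j^2 + 7*j + 12) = (j - 4)*(j - 1)*(j + 1)*(j + 4)*(j + 3)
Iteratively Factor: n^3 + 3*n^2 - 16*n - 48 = (n + 3)*(n^2 - 16) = (n + 3)*(n + 4)*(n - 4)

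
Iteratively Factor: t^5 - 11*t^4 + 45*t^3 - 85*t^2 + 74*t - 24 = (t - 4)*(t^4 - 7*t^3 + 17*t^2 - 17*t + 6) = (t - 4)*(t - 1)*(t^3 - 6*t^2 + 11*t - 6) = (t - 4)*(t - 2)*(t - 1)*(t^2 - 4*t + 3) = (t - 4)*(t - 3)*(t - 2)*(t - 1)*(t - 1)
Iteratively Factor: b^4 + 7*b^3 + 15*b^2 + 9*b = (b + 1)*(b^3 + 6*b^2 + 9*b) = b*(b + 1)*(b^2 + 6*b + 9) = b*(b + 1)*(b + 3)*(b + 3)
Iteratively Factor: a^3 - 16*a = (a - 4)*(a^2 + 4*a) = (a - 4)*(a + 4)*(a)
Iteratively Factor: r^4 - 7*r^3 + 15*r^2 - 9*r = (r - 3)*(r^3 - 4*r^2 + 3*r) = (r - 3)*(r - 1)*(r^2 - 3*r) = (r - 3)^2*(r - 1)*(r)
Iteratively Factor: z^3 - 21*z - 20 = (z + 1)*(z^2 - z - 20) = (z + 1)*(z + 4)*(z - 5)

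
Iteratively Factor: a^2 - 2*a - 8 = (a - 4)*(a + 2)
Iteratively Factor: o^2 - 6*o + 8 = (o - 2)*(o - 4)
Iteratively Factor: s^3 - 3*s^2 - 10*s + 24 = (s - 2)*(s^2 - s - 12) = (s - 2)*(s + 3)*(s - 4)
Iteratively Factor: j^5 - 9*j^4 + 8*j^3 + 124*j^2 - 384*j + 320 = (j - 5)*(j^4 - 4*j^3 - 12*j^2 + 64*j - 64) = (j - 5)*(j - 2)*(j^3 - 2*j^2 - 16*j + 32) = (j - 5)*(j - 4)*(j - 2)*(j^2 + 2*j - 8) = (j - 5)*(j - 4)*(j - 2)^2*(j + 4)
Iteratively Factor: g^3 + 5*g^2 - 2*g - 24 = (g + 4)*(g^2 + g - 6) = (g - 2)*(g + 4)*(g + 3)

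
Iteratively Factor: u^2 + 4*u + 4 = (u + 2)*(u + 2)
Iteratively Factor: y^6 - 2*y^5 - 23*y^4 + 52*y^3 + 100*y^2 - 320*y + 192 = (y - 1)*(y^5 - y^4 - 24*y^3 + 28*y^2 + 128*y - 192) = (y - 4)*(y - 1)*(y^4 + 3*y^3 - 12*y^2 - 20*y + 48) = (y - 4)*(y - 1)*(y + 4)*(y^3 - y^2 - 8*y + 12) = (y - 4)*(y - 1)*(y + 3)*(y + 4)*(y^2 - 4*y + 4) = (y - 4)*(y - 2)*(y - 1)*(y + 3)*(y + 4)*(y - 2)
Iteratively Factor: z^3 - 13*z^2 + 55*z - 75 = (z - 5)*(z^2 - 8*z + 15) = (z - 5)^2*(z - 3)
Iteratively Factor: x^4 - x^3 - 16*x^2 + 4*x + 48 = (x - 4)*(x^3 + 3*x^2 - 4*x - 12) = (x - 4)*(x - 2)*(x^2 + 5*x + 6) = (x - 4)*(x - 2)*(x + 3)*(x + 2)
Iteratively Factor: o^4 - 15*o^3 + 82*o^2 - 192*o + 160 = (o - 5)*(o^3 - 10*o^2 + 32*o - 32) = (o - 5)*(o - 2)*(o^2 - 8*o + 16) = (o - 5)*(o - 4)*(o - 2)*(o - 4)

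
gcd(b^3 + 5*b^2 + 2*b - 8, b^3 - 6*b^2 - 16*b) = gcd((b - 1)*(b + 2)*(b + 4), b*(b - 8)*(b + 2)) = b + 2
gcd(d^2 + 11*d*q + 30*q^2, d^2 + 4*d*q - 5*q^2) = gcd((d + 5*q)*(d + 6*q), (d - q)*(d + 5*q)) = d + 5*q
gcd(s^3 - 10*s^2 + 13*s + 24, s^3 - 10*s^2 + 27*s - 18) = s - 3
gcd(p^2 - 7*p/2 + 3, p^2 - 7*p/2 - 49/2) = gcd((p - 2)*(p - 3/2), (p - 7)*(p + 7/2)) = 1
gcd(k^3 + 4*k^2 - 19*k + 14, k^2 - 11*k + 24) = 1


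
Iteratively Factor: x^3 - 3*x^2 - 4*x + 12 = (x - 3)*(x^2 - 4) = (x - 3)*(x + 2)*(x - 2)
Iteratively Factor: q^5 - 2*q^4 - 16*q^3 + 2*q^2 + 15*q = (q - 5)*(q^4 + 3*q^3 - q^2 - 3*q) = (q - 5)*(q - 1)*(q^3 + 4*q^2 + 3*q) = (q - 5)*(q - 1)*(q + 1)*(q^2 + 3*q) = q*(q - 5)*(q - 1)*(q + 1)*(q + 3)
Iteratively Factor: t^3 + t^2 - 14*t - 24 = (t + 2)*(t^2 - t - 12) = (t + 2)*(t + 3)*(t - 4)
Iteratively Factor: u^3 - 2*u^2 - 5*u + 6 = (u + 2)*(u^2 - 4*u + 3) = (u - 1)*(u + 2)*(u - 3)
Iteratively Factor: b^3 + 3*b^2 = (b)*(b^2 + 3*b) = b^2*(b + 3)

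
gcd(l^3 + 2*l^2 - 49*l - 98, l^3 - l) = 1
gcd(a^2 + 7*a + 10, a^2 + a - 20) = a + 5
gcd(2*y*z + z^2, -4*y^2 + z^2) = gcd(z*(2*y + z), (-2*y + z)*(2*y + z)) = 2*y + z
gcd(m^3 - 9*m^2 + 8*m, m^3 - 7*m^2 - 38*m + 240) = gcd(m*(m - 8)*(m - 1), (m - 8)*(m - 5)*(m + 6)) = m - 8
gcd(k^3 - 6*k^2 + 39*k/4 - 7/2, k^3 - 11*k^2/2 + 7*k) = k^2 - 11*k/2 + 7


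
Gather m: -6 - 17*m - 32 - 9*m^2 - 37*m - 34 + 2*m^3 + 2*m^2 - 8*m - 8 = 2*m^3 - 7*m^2 - 62*m - 80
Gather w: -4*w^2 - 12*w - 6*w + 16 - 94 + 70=-4*w^2 - 18*w - 8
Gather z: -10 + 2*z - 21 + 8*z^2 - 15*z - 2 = 8*z^2 - 13*z - 33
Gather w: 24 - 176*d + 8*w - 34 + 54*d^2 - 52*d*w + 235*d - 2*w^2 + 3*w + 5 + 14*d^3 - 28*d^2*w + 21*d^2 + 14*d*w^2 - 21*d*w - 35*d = 14*d^3 + 75*d^2 + 24*d + w^2*(14*d - 2) + w*(-28*d^2 - 73*d + 11) - 5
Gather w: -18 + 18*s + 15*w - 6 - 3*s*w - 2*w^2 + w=18*s - 2*w^2 + w*(16 - 3*s) - 24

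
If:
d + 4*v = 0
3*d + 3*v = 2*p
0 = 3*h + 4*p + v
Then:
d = -4*v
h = 17*v/3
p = -9*v/2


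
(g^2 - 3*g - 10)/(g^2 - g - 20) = (g + 2)/(g + 4)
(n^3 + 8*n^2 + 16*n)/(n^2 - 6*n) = (n^2 + 8*n + 16)/(n - 6)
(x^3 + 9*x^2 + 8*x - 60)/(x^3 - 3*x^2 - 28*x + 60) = (x + 6)/(x - 6)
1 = 1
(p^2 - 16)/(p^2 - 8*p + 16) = (p + 4)/(p - 4)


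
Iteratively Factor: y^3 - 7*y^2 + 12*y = (y - 3)*(y^2 - 4*y) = (y - 4)*(y - 3)*(y)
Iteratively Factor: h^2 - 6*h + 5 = (h - 5)*(h - 1)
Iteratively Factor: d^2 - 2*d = (d)*(d - 2)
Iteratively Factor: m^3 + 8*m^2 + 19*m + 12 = (m + 4)*(m^2 + 4*m + 3) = (m + 3)*(m + 4)*(m + 1)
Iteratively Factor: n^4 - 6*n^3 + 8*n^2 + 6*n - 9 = (n + 1)*(n^3 - 7*n^2 + 15*n - 9) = (n - 3)*(n + 1)*(n^2 - 4*n + 3) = (n - 3)*(n - 1)*(n + 1)*(n - 3)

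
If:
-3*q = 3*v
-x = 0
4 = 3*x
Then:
No Solution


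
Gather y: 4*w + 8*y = 4*w + 8*y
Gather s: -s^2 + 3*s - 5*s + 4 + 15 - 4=-s^2 - 2*s + 15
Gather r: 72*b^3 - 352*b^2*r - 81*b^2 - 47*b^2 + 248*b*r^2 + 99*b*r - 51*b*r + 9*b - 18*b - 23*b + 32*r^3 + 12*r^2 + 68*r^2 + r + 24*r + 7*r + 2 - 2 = 72*b^3 - 128*b^2 - 32*b + 32*r^3 + r^2*(248*b + 80) + r*(-352*b^2 + 48*b + 32)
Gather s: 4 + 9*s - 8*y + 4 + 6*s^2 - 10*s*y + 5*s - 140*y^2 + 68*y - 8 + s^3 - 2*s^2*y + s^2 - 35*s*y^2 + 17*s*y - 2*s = s^3 + s^2*(7 - 2*y) + s*(-35*y^2 + 7*y + 12) - 140*y^2 + 60*y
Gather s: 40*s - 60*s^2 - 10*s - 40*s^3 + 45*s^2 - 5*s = -40*s^3 - 15*s^2 + 25*s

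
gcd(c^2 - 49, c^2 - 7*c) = c - 7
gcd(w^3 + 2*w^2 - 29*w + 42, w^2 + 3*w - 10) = w - 2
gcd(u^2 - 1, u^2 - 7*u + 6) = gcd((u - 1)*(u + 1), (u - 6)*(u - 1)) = u - 1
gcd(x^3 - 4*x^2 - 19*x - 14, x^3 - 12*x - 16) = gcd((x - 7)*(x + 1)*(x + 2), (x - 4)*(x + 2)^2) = x + 2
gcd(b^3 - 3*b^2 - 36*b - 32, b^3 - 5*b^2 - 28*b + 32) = b^2 - 4*b - 32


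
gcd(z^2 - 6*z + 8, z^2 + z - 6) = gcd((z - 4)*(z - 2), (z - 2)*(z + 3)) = z - 2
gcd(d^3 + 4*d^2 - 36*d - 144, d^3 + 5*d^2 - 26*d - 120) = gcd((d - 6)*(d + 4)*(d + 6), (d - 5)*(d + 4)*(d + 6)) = d^2 + 10*d + 24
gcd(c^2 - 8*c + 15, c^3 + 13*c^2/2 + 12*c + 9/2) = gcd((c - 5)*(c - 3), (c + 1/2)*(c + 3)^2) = 1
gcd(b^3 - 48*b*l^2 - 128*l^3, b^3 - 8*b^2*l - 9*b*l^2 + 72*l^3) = b - 8*l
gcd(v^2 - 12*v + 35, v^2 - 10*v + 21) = v - 7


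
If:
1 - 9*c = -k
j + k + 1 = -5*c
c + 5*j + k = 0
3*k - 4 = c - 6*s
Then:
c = -1/60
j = 7/30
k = -23/20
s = 223/180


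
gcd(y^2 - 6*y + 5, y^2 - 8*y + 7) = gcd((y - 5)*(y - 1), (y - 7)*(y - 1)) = y - 1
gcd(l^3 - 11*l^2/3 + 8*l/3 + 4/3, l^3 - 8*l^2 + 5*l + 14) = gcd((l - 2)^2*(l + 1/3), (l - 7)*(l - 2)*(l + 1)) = l - 2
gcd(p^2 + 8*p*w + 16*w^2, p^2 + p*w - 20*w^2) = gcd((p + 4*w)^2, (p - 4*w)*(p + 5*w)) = 1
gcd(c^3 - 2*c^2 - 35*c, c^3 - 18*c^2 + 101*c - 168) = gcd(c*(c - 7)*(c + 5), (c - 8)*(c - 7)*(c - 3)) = c - 7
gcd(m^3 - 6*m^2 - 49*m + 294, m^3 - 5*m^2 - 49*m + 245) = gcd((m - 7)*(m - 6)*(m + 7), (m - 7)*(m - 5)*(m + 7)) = m^2 - 49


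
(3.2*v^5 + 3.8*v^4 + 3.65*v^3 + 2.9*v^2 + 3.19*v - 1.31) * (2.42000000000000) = 7.744*v^5 + 9.196*v^4 + 8.833*v^3 + 7.018*v^2 + 7.7198*v - 3.1702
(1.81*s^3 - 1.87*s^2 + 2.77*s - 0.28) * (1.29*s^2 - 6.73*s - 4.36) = 2.3349*s^5 - 14.5936*s^4 + 8.2668*s^3 - 10.8501*s^2 - 10.1928*s + 1.2208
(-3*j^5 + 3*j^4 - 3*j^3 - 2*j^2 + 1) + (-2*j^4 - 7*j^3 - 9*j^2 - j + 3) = -3*j^5 + j^4 - 10*j^3 - 11*j^2 - j + 4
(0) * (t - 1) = 0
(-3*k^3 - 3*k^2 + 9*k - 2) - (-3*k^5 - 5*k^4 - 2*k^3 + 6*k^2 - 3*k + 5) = 3*k^5 + 5*k^4 - k^3 - 9*k^2 + 12*k - 7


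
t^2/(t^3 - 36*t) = t/(t^2 - 36)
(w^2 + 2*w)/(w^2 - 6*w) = (w + 2)/(w - 6)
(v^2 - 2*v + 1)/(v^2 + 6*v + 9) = (v^2 - 2*v + 1)/(v^2 + 6*v + 9)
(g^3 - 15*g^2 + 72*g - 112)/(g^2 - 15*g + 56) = (g^2 - 8*g + 16)/(g - 8)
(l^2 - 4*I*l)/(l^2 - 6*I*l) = (l - 4*I)/(l - 6*I)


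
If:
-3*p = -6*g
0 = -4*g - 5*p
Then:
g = 0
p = 0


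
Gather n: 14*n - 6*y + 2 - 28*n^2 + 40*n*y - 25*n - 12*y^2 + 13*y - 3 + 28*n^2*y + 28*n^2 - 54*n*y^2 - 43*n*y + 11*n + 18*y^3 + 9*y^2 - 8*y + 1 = 28*n^2*y + n*(-54*y^2 - 3*y) + 18*y^3 - 3*y^2 - y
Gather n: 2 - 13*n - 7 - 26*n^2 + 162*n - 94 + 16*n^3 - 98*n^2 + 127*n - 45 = 16*n^3 - 124*n^2 + 276*n - 144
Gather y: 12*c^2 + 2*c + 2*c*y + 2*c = 12*c^2 + 2*c*y + 4*c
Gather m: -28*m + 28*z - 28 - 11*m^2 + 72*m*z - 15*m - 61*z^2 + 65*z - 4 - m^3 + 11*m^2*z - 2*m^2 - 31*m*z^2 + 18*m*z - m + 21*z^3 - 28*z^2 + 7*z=-m^3 + m^2*(11*z - 13) + m*(-31*z^2 + 90*z - 44) + 21*z^3 - 89*z^2 + 100*z - 32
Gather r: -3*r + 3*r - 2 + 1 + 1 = 0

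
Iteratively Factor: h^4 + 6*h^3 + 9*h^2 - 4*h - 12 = (h + 2)*(h^3 + 4*h^2 + h - 6) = (h - 1)*(h + 2)*(h^2 + 5*h + 6) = (h - 1)*(h + 2)^2*(h + 3)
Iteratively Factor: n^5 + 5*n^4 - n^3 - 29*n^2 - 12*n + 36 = (n - 1)*(n^4 + 6*n^3 + 5*n^2 - 24*n - 36) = (n - 2)*(n - 1)*(n^3 + 8*n^2 + 21*n + 18) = (n - 2)*(n - 1)*(n + 3)*(n^2 + 5*n + 6) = (n - 2)*(n - 1)*(n + 3)^2*(n + 2)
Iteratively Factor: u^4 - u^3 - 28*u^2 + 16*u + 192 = (u - 4)*(u^3 + 3*u^2 - 16*u - 48) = (u - 4)^2*(u^2 + 7*u + 12) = (u - 4)^2*(u + 4)*(u + 3)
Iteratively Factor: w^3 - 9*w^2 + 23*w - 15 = (w - 1)*(w^2 - 8*w + 15) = (w - 5)*(w - 1)*(w - 3)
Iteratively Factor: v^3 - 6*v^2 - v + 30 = (v - 5)*(v^2 - v - 6) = (v - 5)*(v - 3)*(v + 2)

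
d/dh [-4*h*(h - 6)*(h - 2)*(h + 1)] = -16*h^3 + 84*h^2 - 32*h - 48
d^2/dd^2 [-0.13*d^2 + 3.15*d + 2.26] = -0.260000000000000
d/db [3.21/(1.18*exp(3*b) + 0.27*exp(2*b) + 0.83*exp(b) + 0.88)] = (-11.3634*exp(2*b) - 1.7334*exp(b) - 2.6643)*exp(b)/(1.18*exp(3*b) + 0.27*exp(2*b) + 0.83*exp(b) + 0.88)^2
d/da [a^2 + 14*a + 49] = 2*a + 14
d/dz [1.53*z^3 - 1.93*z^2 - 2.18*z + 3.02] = 4.59*z^2 - 3.86*z - 2.18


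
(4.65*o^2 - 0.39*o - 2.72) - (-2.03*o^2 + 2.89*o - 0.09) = 6.68*o^2 - 3.28*o - 2.63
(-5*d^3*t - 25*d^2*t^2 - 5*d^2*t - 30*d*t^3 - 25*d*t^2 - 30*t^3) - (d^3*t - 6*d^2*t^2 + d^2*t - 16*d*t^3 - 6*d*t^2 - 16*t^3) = -6*d^3*t - 19*d^2*t^2 - 6*d^2*t - 14*d*t^3 - 19*d*t^2 - 14*t^3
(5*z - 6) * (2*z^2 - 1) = 10*z^3 - 12*z^2 - 5*z + 6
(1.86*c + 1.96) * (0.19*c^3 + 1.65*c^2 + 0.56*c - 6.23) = 0.3534*c^4 + 3.4414*c^3 + 4.2756*c^2 - 10.4902*c - 12.2108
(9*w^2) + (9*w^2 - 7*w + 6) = 18*w^2 - 7*w + 6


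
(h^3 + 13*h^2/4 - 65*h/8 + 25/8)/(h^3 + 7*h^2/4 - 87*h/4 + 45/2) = (2*h^2 + 9*h - 5)/(2*(h^2 + 3*h - 18))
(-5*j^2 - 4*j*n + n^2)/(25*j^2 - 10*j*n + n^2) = (-j - n)/(5*j - n)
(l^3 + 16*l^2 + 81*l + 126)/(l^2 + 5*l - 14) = (l^2 + 9*l + 18)/(l - 2)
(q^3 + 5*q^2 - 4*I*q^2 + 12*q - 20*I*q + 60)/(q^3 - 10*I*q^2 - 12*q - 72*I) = (q + 5)/(q - 6*I)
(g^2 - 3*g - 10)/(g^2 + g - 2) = (g - 5)/(g - 1)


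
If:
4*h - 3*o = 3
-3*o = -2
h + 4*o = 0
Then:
No Solution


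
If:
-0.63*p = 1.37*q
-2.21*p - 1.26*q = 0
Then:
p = 0.00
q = 0.00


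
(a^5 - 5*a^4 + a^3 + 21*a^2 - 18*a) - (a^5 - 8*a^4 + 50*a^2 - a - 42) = 3*a^4 + a^3 - 29*a^2 - 17*a + 42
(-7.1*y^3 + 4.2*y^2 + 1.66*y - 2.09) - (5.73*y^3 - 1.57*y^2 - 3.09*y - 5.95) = -12.83*y^3 + 5.77*y^2 + 4.75*y + 3.86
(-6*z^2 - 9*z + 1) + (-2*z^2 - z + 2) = -8*z^2 - 10*z + 3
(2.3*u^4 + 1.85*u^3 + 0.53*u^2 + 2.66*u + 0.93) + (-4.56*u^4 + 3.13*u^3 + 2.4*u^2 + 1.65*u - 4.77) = -2.26*u^4 + 4.98*u^3 + 2.93*u^2 + 4.31*u - 3.84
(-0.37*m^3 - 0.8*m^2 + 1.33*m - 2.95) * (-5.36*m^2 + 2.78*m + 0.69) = 1.9832*m^5 + 3.2594*m^4 - 9.6081*m^3 + 18.9574*m^2 - 7.2833*m - 2.0355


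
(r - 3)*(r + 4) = r^2 + r - 12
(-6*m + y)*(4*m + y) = -24*m^2 - 2*m*y + y^2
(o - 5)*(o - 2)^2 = o^3 - 9*o^2 + 24*o - 20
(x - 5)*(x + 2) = x^2 - 3*x - 10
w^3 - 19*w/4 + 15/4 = (w - 3/2)*(w - 1)*(w + 5/2)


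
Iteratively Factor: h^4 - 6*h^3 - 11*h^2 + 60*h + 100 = (h + 2)*(h^3 - 8*h^2 + 5*h + 50) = (h - 5)*(h + 2)*(h^2 - 3*h - 10) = (h - 5)^2*(h + 2)*(h + 2)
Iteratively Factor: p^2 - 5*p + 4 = (p - 4)*(p - 1)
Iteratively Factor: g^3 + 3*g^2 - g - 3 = (g + 3)*(g^2 - 1) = (g - 1)*(g + 3)*(g + 1)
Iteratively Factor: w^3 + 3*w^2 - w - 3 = (w + 1)*(w^2 + 2*w - 3) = (w + 1)*(w + 3)*(w - 1)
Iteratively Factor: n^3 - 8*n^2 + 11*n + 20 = (n + 1)*(n^2 - 9*n + 20) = (n - 5)*(n + 1)*(n - 4)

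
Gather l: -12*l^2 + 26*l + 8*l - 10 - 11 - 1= -12*l^2 + 34*l - 22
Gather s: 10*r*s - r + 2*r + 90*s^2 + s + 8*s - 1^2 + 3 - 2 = r + 90*s^2 + s*(10*r + 9)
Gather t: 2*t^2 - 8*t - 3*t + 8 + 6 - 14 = 2*t^2 - 11*t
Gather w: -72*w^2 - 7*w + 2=-72*w^2 - 7*w + 2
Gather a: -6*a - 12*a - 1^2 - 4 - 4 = -18*a - 9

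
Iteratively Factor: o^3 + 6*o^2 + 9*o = (o)*(o^2 + 6*o + 9) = o*(o + 3)*(o + 3)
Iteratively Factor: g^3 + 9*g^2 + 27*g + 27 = (g + 3)*(g^2 + 6*g + 9) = (g + 3)^2*(g + 3)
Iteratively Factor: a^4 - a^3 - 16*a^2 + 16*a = (a - 4)*(a^3 + 3*a^2 - 4*a) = (a - 4)*(a + 4)*(a^2 - a) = (a - 4)*(a - 1)*(a + 4)*(a)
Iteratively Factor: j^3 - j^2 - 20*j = (j - 5)*(j^2 + 4*j) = j*(j - 5)*(j + 4)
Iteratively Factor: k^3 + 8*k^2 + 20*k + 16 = (k + 2)*(k^2 + 6*k + 8) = (k + 2)^2*(k + 4)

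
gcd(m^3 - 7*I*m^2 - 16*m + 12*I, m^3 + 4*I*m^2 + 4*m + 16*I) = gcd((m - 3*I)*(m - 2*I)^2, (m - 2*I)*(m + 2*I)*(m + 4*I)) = m - 2*I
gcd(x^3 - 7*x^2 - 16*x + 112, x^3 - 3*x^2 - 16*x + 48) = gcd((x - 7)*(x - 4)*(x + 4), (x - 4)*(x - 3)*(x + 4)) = x^2 - 16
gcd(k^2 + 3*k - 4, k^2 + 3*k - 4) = k^2 + 3*k - 4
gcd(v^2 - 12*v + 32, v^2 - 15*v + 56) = v - 8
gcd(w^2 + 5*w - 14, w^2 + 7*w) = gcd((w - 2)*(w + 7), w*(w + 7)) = w + 7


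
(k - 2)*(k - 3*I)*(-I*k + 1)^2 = -k^4 + 2*k^3 + I*k^3 - 5*k^2 - 2*I*k^2 + 10*k - 3*I*k + 6*I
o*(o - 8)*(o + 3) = o^3 - 5*o^2 - 24*o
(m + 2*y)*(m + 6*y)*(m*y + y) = m^3*y + 8*m^2*y^2 + m^2*y + 12*m*y^3 + 8*m*y^2 + 12*y^3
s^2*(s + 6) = s^3 + 6*s^2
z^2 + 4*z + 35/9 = (z + 5/3)*(z + 7/3)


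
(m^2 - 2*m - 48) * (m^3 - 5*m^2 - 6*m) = m^5 - 7*m^4 - 44*m^3 + 252*m^2 + 288*m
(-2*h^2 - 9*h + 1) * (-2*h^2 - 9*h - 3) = 4*h^4 + 36*h^3 + 85*h^2 + 18*h - 3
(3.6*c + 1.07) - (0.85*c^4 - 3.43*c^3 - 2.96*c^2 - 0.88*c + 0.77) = -0.85*c^4 + 3.43*c^3 + 2.96*c^2 + 4.48*c + 0.3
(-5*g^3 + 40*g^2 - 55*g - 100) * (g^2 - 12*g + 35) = -5*g^5 + 100*g^4 - 710*g^3 + 1960*g^2 - 725*g - 3500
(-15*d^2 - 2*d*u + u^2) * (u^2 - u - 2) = -15*d^2*u^2 + 15*d^2*u + 30*d^2 - 2*d*u^3 + 2*d*u^2 + 4*d*u + u^4 - u^3 - 2*u^2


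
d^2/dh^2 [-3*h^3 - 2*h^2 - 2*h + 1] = -18*h - 4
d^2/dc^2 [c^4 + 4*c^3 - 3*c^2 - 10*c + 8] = 12*c^2 + 24*c - 6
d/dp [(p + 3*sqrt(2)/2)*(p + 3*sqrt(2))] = 2*p + 9*sqrt(2)/2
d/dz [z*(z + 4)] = 2*z + 4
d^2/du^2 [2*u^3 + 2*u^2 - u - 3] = 12*u + 4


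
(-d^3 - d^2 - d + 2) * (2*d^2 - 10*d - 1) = -2*d^5 + 8*d^4 + 9*d^3 + 15*d^2 - 19*d - 2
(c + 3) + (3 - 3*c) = 6 - 2*c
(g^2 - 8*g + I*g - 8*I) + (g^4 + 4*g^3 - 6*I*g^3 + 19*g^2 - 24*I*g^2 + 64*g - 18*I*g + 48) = g^4 + 4*g^3 - 6*I*g^3 + 20*g^2 - 24*I*g^2 + 56*g - 17*I*g + 48 - 8*I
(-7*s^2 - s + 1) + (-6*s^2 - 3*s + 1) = -13*s^2 - 4*s + 2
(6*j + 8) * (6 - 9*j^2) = -54*j^3 - 72*j^2 + 36*j + 48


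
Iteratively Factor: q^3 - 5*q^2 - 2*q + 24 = (q - 4)*(q^2 - q - 6) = (q - 4)*(q - 3)*(q + 2)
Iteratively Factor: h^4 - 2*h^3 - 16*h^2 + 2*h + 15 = (h - 1)*(h^3 - h^2 - 17*h - 15) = (h - 1)*(h + 3)*(h^2 - 4*h - 5) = (h - 1)*(h + 1)*(h + 3)*(h - 5)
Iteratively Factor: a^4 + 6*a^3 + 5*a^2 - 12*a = (a + 3)*(a^3 + 3*a^2 - 4*a) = a*(a + 3)*(a^2 + 3*a - 4) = a*(a + 3)*(a + 4)*(a - 1)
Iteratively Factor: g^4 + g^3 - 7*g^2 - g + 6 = (g - 2)*(g^3 + 3*g^2 - g - 3) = (g - 2)*(g + 3)*(g^2 - 1) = (g - 2)*(g - 1)*(g + 3)*(g + 1)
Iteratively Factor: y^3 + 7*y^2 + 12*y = (y + 4)*(y^2 + 3*y) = y*(y + 4)*(y + 3)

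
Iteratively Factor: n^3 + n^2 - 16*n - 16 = (n - 4)*(n^2 + 5*n + 4) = (n - 4)*(n + 1)*(n + 4)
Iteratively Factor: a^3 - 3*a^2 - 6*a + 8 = (a + 2)*(a^2 - 5*a + 4) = (a - 4)*(a + 2)*(a - 1)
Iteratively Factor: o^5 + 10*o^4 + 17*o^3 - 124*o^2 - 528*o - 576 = (o + 3)*(o^4 + 7*o^3 - 4*o^2 - 112*o - 192) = (o + 3)*(o + 4)*(o^3 + 3*o^2 - 16*o - 48) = (o + 3)^2*(o + 4)*(o^2 - 16) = (o - 4)*(o + 3)^2*(o + 4)*(o + 4)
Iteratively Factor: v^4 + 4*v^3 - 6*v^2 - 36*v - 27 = (v + 3)*(v^3 + v^2 - 9*v - 9) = (v + 3)^2*(v^2 - 2*v - 3) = (v - 3)*(v + 3)^2*(v + 1)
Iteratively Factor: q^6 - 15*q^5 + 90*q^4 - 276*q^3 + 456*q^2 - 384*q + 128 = (q - 4)*(q^5 - 11*q^4 + 46*q^3 - 92*q^2 + 88*q - 32) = (q - 4)*(q - 1)*(q^4 - 10*q^3 + 36*q^2 - 56*q + 32) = (q - 4)*(q - 2)*(q - 1)*(q^3 - 8*q^2 + 20*q - 16) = (q - 4)*(q - 2)^2*(q - 1)*(q^2 - 6*q + 8) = (q - 4)*(q - 2)^3*(q - 1)*(q - 4)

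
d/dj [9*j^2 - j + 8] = 18*j - 1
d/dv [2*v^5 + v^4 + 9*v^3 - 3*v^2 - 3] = v*(10*v^3 + 4*v^2 + 27*v - 6)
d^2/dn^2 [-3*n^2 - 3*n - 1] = -6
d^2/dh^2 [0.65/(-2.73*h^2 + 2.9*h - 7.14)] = (9.68877*h^2 - 10.2921*h - 0.65*(5.46*h - 2.9)*(10.92*h - 5.8) + 25.33986)/(2.73*h^2 - 2.9*h + 7.14)^3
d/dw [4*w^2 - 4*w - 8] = 8*w - 4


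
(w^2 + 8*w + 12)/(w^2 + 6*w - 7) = (w^2 + 8*w + 12)/(w^2 + 6*w - 7)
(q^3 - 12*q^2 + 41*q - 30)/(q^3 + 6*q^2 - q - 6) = (q^2 - 11*q + 30)/(q^2 + 7*q + 6)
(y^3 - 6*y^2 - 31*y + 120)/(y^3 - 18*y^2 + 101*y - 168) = (y + 5)/(y - 7)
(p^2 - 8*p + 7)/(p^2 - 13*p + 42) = (p - 1)/(p - 6)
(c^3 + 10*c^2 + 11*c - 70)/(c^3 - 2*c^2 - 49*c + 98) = (c + 5)/(c - 7)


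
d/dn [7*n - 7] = 7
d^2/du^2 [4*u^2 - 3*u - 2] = 8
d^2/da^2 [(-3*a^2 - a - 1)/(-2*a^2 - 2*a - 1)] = 2*(-8*a^3 - 6*a^2 + 6*a + 3)/(8*a^6 + 24*a^5 + 36*a^4 + 32*a^3 + 18*a^2 + 6*a + 1)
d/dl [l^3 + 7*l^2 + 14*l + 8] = 3*l^2 + 14*l + 14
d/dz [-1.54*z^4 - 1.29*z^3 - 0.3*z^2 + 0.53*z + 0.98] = -6.16*z^3 - 3.87*z^2 - 0.6*z + 0.53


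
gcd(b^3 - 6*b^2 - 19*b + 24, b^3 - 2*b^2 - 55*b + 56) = b^2 - 9*b + 8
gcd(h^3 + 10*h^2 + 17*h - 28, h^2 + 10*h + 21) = h + 7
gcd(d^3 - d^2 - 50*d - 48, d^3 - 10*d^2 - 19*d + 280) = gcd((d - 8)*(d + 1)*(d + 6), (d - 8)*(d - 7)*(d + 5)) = d - 8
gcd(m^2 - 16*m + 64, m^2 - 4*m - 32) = m - 8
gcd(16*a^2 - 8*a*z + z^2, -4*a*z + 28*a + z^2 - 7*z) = -4*a + z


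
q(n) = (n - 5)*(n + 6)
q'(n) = 2*n + 1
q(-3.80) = -19.36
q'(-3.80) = -6.60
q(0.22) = -29.73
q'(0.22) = 1.44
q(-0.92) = -30.07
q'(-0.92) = -0.84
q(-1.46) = -29.33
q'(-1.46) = -1.92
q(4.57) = -4.55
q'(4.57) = 10.14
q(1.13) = -27.59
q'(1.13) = 3.26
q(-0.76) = -30.18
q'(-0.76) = -0.52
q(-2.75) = -25.19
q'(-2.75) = -4.50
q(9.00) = 60.00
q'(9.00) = 19.00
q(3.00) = -18.00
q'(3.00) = 7.00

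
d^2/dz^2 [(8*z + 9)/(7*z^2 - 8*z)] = 2*(392*z^3 + 1323*z^2 - 1512*z + 576)/(z^3*(343*z^3 - 1176*z^2 + 1344*z - 512))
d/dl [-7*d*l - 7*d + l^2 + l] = -7*d + 2*l + 1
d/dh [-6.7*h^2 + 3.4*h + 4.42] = 3.4 - 13.4*h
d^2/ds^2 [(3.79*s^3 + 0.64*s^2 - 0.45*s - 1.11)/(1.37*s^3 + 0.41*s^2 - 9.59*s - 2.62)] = (-1.85525399999999*s^6 + 293.697312*s^5 + 187.180086*s^4 + 720.502938*s^3 + 642.484392*s^2 + 155.477166*s - 175.154254)/(2.571353*s^9 + 2.308587*s^8 - 53.307522*s^7 - 47.003731*s^6 + 364.32273*s^5 + 318.333573*s^4 - 791.951927*s^3 - 714.426054*s^2 - 197.488788*s - 17.984728)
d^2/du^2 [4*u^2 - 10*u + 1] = 8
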